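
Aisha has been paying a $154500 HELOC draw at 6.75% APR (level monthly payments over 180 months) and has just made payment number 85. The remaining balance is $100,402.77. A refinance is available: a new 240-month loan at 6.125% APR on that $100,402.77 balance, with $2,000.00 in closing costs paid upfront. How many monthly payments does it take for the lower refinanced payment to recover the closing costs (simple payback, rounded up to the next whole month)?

Current payment = 154,500 × 6.75%/12 / (1 − (1+0.0056250)^−180) = $1,367.19.
Refinanced payment = 100,402.77 × 0.0051042 / (1 − (1+0.0051042)^−240) = $726.58.
Monthly savings = $1,367.19 − $726.58 = $640.61.
Break-even = $2,000.00 / $640.61 = 3.12 → 4 months.

4 months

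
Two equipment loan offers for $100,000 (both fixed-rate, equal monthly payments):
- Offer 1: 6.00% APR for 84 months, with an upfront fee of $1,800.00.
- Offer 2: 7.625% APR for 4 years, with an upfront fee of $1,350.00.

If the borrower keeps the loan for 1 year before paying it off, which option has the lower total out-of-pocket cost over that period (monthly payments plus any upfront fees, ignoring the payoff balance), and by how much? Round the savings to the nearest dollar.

Offer 1: monthly rate = 6%/12 = 0.0050000; payment = 100,000 × 0.0050000 / (1 − (1+0.0050000)^−84) = $1,460.86.
Offer 2: at 7.625% the monthly rate is 0.0063542, so the payment is 100,000 × 0.0063542 / (1 − 1.0063542^−48) = $2,423.73.
Over 12 months: Offer 1 costs 12 × $1,460.86 + $1,800.00 = $19,330.32; Offer 2 costs 12 × $2,423.73 + $1,350.00 = $30,434.76.
Offer 1 is cheaper by $30,434.76 − $19,330.32 = $11,104.44.

Offer 1 by $11,104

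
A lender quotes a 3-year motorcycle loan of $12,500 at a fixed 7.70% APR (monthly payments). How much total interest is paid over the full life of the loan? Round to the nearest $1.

Monthly rate = 7.7%/12 = 0.0064167; payment = 12,500 × 0.0064167 / (1 − (1+0.0064167)^−36) = $389.98.
Total paid = 36 × $389.98 = $14,039.28; interest = $14,039.28 − $12,500 = $1,539.28.

$1,539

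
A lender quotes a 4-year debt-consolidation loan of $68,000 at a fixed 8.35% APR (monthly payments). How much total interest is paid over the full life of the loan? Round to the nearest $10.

Monthly rate = 8.35%/12 = 0.0069583; payment = 68,000 × 0.0069583 / (1 − (1+0.0069583)^−48) = $1,671.27.
Total paid = 48 × $1,671.27 = $80,220.96; interest = $80,220.96 − $68,000 = $12,220.96.

$12,220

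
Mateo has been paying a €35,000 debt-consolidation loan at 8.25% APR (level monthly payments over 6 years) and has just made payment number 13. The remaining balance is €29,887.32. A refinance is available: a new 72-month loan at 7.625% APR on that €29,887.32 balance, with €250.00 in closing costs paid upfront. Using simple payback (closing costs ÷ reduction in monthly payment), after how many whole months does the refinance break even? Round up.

3 months

Current payment = 35,000 × 8.25%/12 / (1 − (1+0.0068750)^−72) = €617.94.
Refinanced payment = 29,887.32 × 0.0063542 / (1 − (1+0.0063542)^−72) = €518.57.
Monthly savings = €617.94 − €518.57 = €99.37.
Break-even = €250.00 / €99.37 = 2.52 → 3 months.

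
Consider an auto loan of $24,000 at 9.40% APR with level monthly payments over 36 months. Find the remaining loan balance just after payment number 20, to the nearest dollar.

$11,502

With monthly rate i = 9.4%/12 = 0.0078333, the balance after k of n payments is P · [(1+i)^n − (1+i)^k] / [(1+i)^n − 1].
(1+0.0078333)^36 = 1.32432280 and (1+0.0078333)^20 = 1.16889194, so the balance is 24,000 × (1.32432280 − 1.16889194) / (1.32432280 − 1) = $11,501.94.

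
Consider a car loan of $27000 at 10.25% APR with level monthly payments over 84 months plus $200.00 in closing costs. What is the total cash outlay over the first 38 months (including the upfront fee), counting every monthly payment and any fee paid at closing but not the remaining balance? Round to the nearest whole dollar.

$17,366

Monthly rate = 10.25%/12 = 0.0085417; payment = 27,000 × 0.0085417 / (1 − (1+0.0085417)^−84) = $451.73.
Total outlay = 38 × $451.73 + $200.00 = $17,365.74.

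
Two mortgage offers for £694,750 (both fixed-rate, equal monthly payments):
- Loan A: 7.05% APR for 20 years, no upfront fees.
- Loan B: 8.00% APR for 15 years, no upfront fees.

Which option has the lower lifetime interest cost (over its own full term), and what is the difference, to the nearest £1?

Loan B by £102,652

Loan A: at 7.05% the monthly rate is 0.0058750, so the payment is 694,750 × 0.0058750 / (1 − 1.0058750^−240) = £5,407.26.
Total interest on Loan A = 240 × £5,407.26 − £694,750 = £602,992.40.
Loan B: monthly rate = 8%/12 = 0.0066667; payment = 694,750 × 0.0066667 / (1 − (1+0.0066667)^−180) = £6,639.39.
Total interest on Loan B = 180 × £6,639.39 − £694,750 = £500,340.20.
Loan B is lower by £102,652.20.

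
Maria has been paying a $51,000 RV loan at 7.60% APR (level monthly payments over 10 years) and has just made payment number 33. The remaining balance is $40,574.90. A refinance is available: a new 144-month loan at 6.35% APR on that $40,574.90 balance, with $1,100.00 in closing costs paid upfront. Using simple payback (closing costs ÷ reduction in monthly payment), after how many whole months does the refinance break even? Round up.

Current payment = 51,000 × 7.6%/12 / (1 − (1+0.0063333)^−120) = $608.04.
Refinanced payment = 40,574.90 × 0.0052917 / (1 − (1+0.0052917)^−144) = $403.34.
Monthly savings = $608.04 − $403.34 = $204.70.
Break-even = $1,100.00 / $204.70 = 5.37 → 6 months.

6 months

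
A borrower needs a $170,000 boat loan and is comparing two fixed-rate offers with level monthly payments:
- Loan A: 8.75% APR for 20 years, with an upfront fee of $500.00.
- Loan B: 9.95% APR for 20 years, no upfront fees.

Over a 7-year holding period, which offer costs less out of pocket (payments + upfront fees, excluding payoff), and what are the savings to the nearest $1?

Loan A: at 8.75% the monthly rate is 0.0072917, so the payment is 170,000 × 0.0072917 / (1 − 1.0072917^−240) = $1,502.31.
Loan B: monthly rate = 9.95%/12 = 0.0082917; payment = 170,000 × 0.0082917 / (1 − (1+0.0082917)^−240) = $1,634.91.
Over 84 months: Loan A costs 84 × $1,502.31 + $500.00 = $126,694.04; Loan B costs 84 × $1,634.91 = $137,332.44.
Loan A is cheaper by $137,332.44 − $126,694.04 = $10,638.40.

Loan A by $10,638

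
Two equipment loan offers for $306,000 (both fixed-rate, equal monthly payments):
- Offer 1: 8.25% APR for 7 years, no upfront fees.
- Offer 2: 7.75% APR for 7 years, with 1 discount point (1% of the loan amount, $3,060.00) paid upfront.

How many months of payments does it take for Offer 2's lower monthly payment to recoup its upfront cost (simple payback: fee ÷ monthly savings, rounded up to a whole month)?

41 months

Offer 1: monthly rate = 8.25%/12 = 0.0068750; payment = 306,000 × 0.0068750 / (1 − (1+0.0068750)^−84) = $4,807.58.
Offer 2: at 7.75% the monthly rate is 0.0064583, so the payment is 306,000 × 0.0064583 / (1 − 1.0064583^−84) = $4,731.36.
Monthly savings = $4,807.58 − $4,731.36 = $76.22.
Break-even = $3,060.00 / $76.22 = 40.15 → 41 months.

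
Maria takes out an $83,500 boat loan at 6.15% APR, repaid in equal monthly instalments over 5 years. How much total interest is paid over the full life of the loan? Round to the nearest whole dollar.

At 6.15% the monthly rate is 0.0051250, so the payment is 83,500 × 0.0051250 / (1 − 1.0051250^−60) = $1,620.12.
Total paid = 60 × $1,620.12 = $97,207.20; interest = $97,207.20 − $83,500 = $13,707.20.

$13,707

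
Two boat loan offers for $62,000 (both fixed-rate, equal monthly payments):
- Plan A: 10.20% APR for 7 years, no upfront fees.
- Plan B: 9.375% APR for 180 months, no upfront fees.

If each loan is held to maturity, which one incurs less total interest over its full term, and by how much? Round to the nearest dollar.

Plan A: monthly rate = 10.2%/12 = 0.0085000; payment = 62,000 × 0.0085000 / (1 − (1+0.0085000)^−84) = $1,035.69.
Total interest on Plan A = 84 × $1,035.69 − $62,000 = $24,997.96.
Plan B: at 9.375% the monthly rate is 0.0078125, so the payment is 62,000 × 0.0078125 / (1 − 1.0078125^−180) = $642.75.
Total interest on Plan B = 180 × $642.75 − $62,000 = $53,695.00.
Plan A is lower by $28,697.04.

Plan A by $28,697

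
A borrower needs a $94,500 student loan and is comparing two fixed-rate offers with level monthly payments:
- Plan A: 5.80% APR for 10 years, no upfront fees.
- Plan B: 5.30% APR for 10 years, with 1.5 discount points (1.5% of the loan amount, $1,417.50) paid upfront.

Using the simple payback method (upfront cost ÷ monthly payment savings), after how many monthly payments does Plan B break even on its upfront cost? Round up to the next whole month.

61 months

Plan A: monthly rate = 5.8%/12 = 0.0048333; payment = 94,500 × 0.0048333 / (1 − (1+0.0048333)^−120) = $1,039.68.
Plan B: at 5.30% the monthly rate is 0.0044167, so the payment is 94,500 × 0.0044167 / (1 − 1.0044167^−120) = $1,016.23.
Monthly savings = $1,039.68 − $1,016.23 = $23.45.
Break-even = $1,417.50 / $23.45 = 60.45 → 61 months.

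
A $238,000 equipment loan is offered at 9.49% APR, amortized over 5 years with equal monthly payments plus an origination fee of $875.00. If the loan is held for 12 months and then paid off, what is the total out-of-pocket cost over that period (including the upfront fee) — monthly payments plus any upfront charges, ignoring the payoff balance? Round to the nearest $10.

Monthly rate = 9.49%/12 = 0.0079083; payment = 238,000 × 0.0079083 / (1 − (1+0.0079083)^−60) = $4,997.28.
Total outlay = 12 × $4,997.28 + $875.00 = $60,842.36.

$60,840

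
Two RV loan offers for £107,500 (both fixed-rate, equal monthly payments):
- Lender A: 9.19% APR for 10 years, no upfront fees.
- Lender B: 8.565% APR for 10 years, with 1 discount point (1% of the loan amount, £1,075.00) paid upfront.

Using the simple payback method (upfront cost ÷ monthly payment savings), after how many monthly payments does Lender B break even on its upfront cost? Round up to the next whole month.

30 months

Lender A: at 9.19% the monthly rate is 0.0076583, so the payment is 107,500 × 0.0076583 / (1 − 1.0076583^−120) = £1,372.84.
Lender B: at 8.565% the monthly rate is 0.0071375, so the payment is 107,500 × 0.0071375 / (1 − 1.0071375^−120) = £1,336.59.
Monthly savings = £1,372.84 − £1,336.59 = £36.25.
Break-even = £1,075.00 / £36.25 = 29.66 → 30 months.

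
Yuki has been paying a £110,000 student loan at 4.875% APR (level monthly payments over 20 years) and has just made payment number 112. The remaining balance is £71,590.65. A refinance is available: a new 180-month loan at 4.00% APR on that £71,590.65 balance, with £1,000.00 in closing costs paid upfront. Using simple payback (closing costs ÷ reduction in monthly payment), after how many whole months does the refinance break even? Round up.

Current payment = 110,000 × 4.875%/12 / (1 − (1+0.0040625)^−240) = £718.38.
Refinanced payment = 71,590.65 × 0.0033333 / (1 − (1+0.0033333)^−180) = £529.55.
Monthly savings = £718.38 − £529.55 = £188.83.
Break-even = £1,000.00 / £188.83 = 5.30 → 6 months.

6 months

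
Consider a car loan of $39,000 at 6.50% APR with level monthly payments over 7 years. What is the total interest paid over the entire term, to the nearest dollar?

$9,647

Monthly rate = 6.5%/12 = 0.0054167; payment = 39,000 × 0.0054167 / (1 − (1+0.0054167)^−84) = $579.13.
Total paid = 84 × $579.13 = $48,646.92; interest = $48,646.92 − $39,000 = $9,646.92.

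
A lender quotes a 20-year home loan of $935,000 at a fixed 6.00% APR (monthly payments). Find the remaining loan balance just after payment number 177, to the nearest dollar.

$361,241

With monthly rate i = 6%/12 = 0.0050000, the balance after k of n payments is P · [(1+i)^n − (1+i)^k] / [(1+i)^n − 1].
(1+0.0050000)^240 = 3.31020448 and (1+0.0050000)^177 = 2.41764723, so the balance is 935,000 × (3.31020448 − 2.41764723) / (3.31020448 − 1) = $361,241.20.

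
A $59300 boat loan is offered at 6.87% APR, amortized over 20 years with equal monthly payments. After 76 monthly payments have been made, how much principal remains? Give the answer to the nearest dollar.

$48,327

With monthly rate i = 6.87%/12 = 0.0057250, the balance after k of n payments is P · [(1+i)^n − (1+i)^k] / [(1+i)^n − 1].
(1+0.0057250)^240 = 3.93567290 and (1+0.0057250)^76 = 1.54320166, so the balance is 59,300 × (3.93567290 − 1.54320166) / (3.93567290 − 1) = $48,327.44.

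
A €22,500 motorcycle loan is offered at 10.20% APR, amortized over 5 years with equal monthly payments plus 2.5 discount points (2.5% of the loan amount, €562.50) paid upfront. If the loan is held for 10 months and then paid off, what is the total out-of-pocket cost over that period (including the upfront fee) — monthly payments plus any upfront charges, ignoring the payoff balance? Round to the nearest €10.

€5,370

Monthly rate = 10.2%/12 = 0.0085000; payment = 22,500 × 0.0085000 / (1 − (1+0.0085000)^−60) = €480.28.
Total outlay = 10 × €480.28 + €562.50 = €5,365.30.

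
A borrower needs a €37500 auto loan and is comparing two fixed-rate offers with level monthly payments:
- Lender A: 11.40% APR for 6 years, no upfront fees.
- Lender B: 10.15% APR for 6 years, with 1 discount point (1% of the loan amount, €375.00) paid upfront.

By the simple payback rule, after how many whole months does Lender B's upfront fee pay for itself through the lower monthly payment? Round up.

16 months

Lender A: monthly rate = 11.4%/12 = 0.0095000; payment = 37,500 × 0.0095000 / (1 − (1+0.0095000)^−72) = €721.48.
Lender B: monthly rate = 10.15%/12 = 0.0084583; payment = 37,500 × 0.0084583 / (1 − (1+0.0084583)^−72) = €697.56.
Monthly savings = €721.48 − €697.56 = €23.92.
Break-even = €375.00 / €23.92 = 15.68 → 16 months.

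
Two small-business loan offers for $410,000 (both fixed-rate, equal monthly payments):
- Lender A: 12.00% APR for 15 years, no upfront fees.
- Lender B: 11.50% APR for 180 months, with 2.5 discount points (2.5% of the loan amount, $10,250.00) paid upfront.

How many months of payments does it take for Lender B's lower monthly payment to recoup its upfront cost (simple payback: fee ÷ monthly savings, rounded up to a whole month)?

Lender A: at 12.00% the monthly rate is 0.0100000, so the payment is 410,000 × 0.0100000 / (1 − 1.0100000^−180) = $4,920.69.
Lender B: at 11.50% the monthly rate is 0.0095833, so the payment is 410,000 × 0.0095833 / (1 − 1.0095833^−180) = $4,789.58.
Monthly savings = $4,920.69 − $4,789.58 = $131.11.
Break-even = $10,250.00 / $131.11 = 78.18 → 79 months.

79 months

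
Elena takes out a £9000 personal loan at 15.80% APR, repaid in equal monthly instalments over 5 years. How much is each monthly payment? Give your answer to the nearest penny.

At 15.80% the monthly rate is 0.0131667, so the payment is 9,000 × 0.0131667 / (1 − 1.0131667^−60) = £217.91.

£217.91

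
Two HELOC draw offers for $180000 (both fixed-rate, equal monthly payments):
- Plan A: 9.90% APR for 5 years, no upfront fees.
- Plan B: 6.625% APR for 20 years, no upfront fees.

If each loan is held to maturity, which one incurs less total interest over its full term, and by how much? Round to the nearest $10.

Plan A: monthly rate = 9.9%/12 = 0.0082500; payment = 180,000 × 0.0082500 / (1 − (1+0.0082500)^−60) = $3,815.62.
Total interest on Plan A = 60 × $3,815.62 − $180,000 = $48,937.20.
Plan B: at 6.625% the monthly rate is 0.0055208, so the payment is 180,000 × 0.0055208 / (1 − 1.0055208^−240) = $1,355.31.
Total interest on Plan B = 240 × $1,355.31 − $180,000 = $145,274.40.
Plan A is lower by $96,337.20.

Plan A by $96,340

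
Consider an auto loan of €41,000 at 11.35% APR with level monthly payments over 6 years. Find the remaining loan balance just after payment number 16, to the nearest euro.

€34,126

With monthly rate i = 11.35%/12 = 0.0094583, the balance after k of n payments is P · [(1+i)^n − (1+i)^k] / [(1+i)^n − 1].
(1+0.0094583)^72 = 1.96953919 and (1+0.0094583)^16 = 1.16255728, so the balance is 41,000 × (1.96953919 − 1.16255728) / (1.96953919 − 1) = €34,125.76.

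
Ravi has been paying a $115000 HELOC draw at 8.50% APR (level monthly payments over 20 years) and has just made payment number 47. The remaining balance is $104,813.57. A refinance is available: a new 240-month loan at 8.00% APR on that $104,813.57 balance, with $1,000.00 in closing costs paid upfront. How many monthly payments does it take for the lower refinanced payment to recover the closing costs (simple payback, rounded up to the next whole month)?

Current payment = 115,000 × 8.5%/12 / (1 − (1+0.0070833)^−240) = $998.00.
Refinanced payment = 104,813.57 × 0.0066667 / (1 − (1+0.0066667)^−240) = $876.70.
Monthly savings = $998.00 − $876.70 = $121.30.
Break-even = $1,000.00 / $121.30 = 8.24 → 9 months.

9 months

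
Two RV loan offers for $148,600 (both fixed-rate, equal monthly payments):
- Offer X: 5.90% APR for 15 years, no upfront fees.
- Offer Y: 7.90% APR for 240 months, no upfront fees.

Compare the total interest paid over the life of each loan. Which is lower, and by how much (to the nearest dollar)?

Offer X: monthly rate = 5.9%/12 = 0.0049167; payment = 148,600 × 0.0049167 / (1 − (1+0.0049167)^−180) = $1,245.96.
Total interest on Offer X = 180 × $1,245.96 − $148,600 = $75,672.80.
Offer Y: monthly rate = 7.9%/12 = 0.0065833; payment = 148,600 × 0.0065833 / (1 − (1+0.0065833)^−240) = $1,233.72.
Total interest on Offer Y = 240 × $1,233.72 − $148,600 = $147,492.80.
Offer X is lower by $71,820.00.

Offer X by $71,820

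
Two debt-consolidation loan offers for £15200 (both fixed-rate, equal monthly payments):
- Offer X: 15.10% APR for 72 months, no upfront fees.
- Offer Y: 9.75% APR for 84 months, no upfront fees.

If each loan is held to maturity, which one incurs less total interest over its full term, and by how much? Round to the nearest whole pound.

Offer X: monthly rate = 15.1%/12 = 0.0125833; payment = 15,200 × 0.0125833 / (1 − (1+0.0125833)^−72) = £322.23.
Total interest on Offer X = 72 × £322.23 − £15,200 = £8,000.56.
Offer Y: at 9.75% the monthly rate is 0.0081250, so the payment is 15,200 × 0.0081250 / (1 − 1.0081250^−84) = £250.38.
Total interest on Offer Y = 84 × £250.38 − £15,200 = £5,831.92.
Offer Y is lower by £2,168.64.

Offer Y by £2,169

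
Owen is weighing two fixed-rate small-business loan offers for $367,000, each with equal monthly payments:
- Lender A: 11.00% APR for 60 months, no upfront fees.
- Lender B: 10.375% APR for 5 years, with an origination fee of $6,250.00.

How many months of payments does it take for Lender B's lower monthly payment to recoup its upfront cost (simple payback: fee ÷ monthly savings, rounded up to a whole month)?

55 months

Lender A: monthly rate = 11%/12 = 0.0091667; payment = 367,000 × 0.0091667 / (1 − (1+0.0091667)^−60) = $7,979.47.
Lender B: at 10.375% the monthly rate is 0.0086458, so the payment is 367,000 × 0.0086458 / (1 − 1.0086458^−60) = $7,865.55.
Monthly savings = $7,979.47 − $7,865.55 = $113.92.
Break-even = $6,250.00 / $113.92 = 54.86 → 55 months.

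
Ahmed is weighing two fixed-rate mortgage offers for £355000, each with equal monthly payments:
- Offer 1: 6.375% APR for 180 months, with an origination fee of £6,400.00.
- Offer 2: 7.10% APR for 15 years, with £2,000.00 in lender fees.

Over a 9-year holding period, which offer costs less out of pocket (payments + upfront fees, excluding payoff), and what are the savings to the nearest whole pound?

Offer 1 by £11,004

Offer 1: monthly rate = 6.375%/12 = 0.0053125; payment = 355,000 × 0.0053125 / (1 − (1+0.0053125)^−180) = £3,068.09.
Offer 2: monthly rate = 7.1%/12 = 0.0059167; payment = 355,000 × 0.0059167 / (1 − (1+0.0059167)^−180) = £3,210.72.
Over 108 months: Offer 1 costs 108 × £3,068.09 + £6,400.00 = £337,753.72; Offer 2 costs 108 × £3,210.72 + £2,000.00 = £348,757.76.
Offer 1 is cheaper by £348,757.76 − £337,753.72 = £11,004.04.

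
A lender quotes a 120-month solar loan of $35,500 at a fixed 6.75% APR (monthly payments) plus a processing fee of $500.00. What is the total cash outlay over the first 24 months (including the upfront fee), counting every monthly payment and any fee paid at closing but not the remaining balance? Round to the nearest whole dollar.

$10,283

At 6.75% the monthly rate is 0.0056250, so the payment is 35,500 × 0.0056250 / (1 − 1.0056250^−120) = $407.63.
Total outlay = 24 × $407.63 + $500.00 = $10,283.12.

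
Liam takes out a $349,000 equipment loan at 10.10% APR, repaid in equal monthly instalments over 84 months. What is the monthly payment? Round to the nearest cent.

Monthly rate = 10.1%/12 = 0.0084167; payment = 349,000 × 0.0084167 / (1 − (1+0.0084167)^−84) = $5,811.86.

$5,811.86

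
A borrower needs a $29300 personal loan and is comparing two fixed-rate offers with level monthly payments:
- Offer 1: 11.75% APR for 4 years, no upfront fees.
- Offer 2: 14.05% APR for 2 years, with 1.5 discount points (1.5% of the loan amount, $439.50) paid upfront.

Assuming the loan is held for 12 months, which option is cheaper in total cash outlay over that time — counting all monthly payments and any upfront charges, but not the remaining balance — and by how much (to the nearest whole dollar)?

Offer 1: at 11.75% the monthly rate is 0.0097917, so the payment is 29,300 × 0.0097917 / (1 − 1.0097917^−48) = $767.99.
Offer 2: at 14.05% the monthly rate is 0.0117083, so the payment is 29,300 × 0.0117083 / (1 − 1.0117083^−24) = $1,407.47.
Over 12 months: Offer 1 costs 12 × $767.99 = $9,215.88; Offer 2 costs 12 × $1,407.47 + $439.50 = $17,329.14.
Offer 1 is cheaper by $17,329.14 − $9,215.88 = $8,113.26.

Offer 1 by $8,113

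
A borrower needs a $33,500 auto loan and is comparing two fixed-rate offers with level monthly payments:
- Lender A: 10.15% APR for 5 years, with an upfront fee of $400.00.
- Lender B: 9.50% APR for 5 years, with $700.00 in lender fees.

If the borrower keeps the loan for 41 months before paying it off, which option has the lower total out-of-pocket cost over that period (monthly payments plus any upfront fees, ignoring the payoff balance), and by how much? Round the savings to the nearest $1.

Lender A: monthly rate = 10.15%/12 = 0.0084583; payment = 33,500 × 0.0084583 / (1 − (1+0.0084583)^−60) = $714.25.
Lender B: at 9.50% the monthly rate is 0.0079167, so the payment is 33,500 × 0.0079167 / (1 − 1.0079167^−60) = $703.56.
Over 41 months: Lender A costs 41 × $714.25 + $400.00 = $29,684.25; Lender B costs 41 × $703.56 + $700.00 = $29,545.96.
Lender B is cheaper by $29,684.25 − $29,545.96 = $138.29.

Lender B by $138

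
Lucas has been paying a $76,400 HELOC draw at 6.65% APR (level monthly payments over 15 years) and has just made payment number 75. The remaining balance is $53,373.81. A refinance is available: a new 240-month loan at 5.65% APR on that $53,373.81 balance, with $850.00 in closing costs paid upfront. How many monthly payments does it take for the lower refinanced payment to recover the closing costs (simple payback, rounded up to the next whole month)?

Current payment = 76,400 × 6.65%/12 / (1 − (1+0.0055417)^−180) = $671.84.
Refinanced payment = 53,373.81 × 0.0047083 / (1 − (1+0.0047083)^−240) = $371.69.
Monthly savings = $671.84 − $371.69 = $300.15.
Break-even = $850.00 / $300.15 = 2.83 → 3 months.

3 months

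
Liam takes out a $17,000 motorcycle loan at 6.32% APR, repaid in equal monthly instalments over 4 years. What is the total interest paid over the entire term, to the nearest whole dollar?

Monthly rate = 6.32%/12 = 0.0052667; payment = 17,000 × 0.0052667 / (1 − (1+0.0052667)^−48) = $401.74.
Total paid = 48 × $401.74 = $19,283.52; interest = $19,283.52 − $17,000 = $2,283.52.

$2,284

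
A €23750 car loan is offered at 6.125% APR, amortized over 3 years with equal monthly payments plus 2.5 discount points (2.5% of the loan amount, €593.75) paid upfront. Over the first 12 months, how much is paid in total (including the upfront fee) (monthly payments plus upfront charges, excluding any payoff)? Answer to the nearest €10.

€9,280

Monthly rate = 6.125%/12 = 0.0051042; payment = 23,750 × 0.0051042 / (1 − (1+0.0051042)^−36) = €723.87.
Total outlay = 12 × €723.87 + €593.75 = €9,280.19.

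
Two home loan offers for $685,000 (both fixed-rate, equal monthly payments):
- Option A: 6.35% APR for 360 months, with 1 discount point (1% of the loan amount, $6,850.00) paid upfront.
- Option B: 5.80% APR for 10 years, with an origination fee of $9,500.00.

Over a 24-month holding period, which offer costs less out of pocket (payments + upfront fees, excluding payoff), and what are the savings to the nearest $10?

Option A by $81,230

Option A: at 6.35% the monthly rate is 0.0052917, so the payment is 685,000 × 0.0052917 / (1 − 1.0052917^−360) = $4,262.31.
Option B: monthly rate = 5.8%/12 = 0.0048333; payment = 685,000 × 0.0048333 / (1 − (1+0.0048333)^−120) = $7,536.29.
Over 24 months: Option A costs 24 × $4,262.31 + $6,850.00 = $109,145.44; Option B costs 24 × $7,536.29 + $9,500.00 = $190,370.96.
Option A is cheaper by $190,370.96 − $109,145.44 = $81,225.52.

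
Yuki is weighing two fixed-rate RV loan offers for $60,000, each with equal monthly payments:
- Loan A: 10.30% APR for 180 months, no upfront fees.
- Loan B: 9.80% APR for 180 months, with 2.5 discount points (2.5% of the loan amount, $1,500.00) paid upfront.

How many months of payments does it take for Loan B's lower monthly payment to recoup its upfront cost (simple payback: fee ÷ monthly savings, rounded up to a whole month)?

Loan A: monthly rate = 10.3%/12 = 0.0085833; payment = 60,000 × 0.0085833 / (1 − (1+0.0085833)^−180) = $655.82.
Loan B: monthly rate = 9.8%/12 = 0.0081667; payment = 60,000 × 0.0081667 / (1 − (1+0.0081667)^−180) = $637.44.
Monthly savings = $655.82 − $637.44 = $18.38.
Break-even = $1,500.00 / $18.38 = 81.61 → 82 months.

82 months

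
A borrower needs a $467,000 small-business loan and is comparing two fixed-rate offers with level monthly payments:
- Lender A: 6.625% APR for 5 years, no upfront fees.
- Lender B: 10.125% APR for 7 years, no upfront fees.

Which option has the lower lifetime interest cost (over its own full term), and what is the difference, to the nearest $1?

Lender A: at 6.625% the monthly rate is 0.0055208, so the payment is 467,000 × 0.0055208 / (1 − 1.0055208^−60) = $9,164.76.
Total interest on Lender A = 60 × $9,164.76 − $467,000 = $82,885.60.
Lender B: at 10.125% the monthly rate is 0.0084375, so the payment is 467,000 × 0.0084375 / (1 − 1.0084375^−84) = $7,782.95.
Total interest on Lender B = 84 × $7,782.95 − $467,000 = $186,767.80.
Lender A is lower by $103,882.20.

Lender A by $103,882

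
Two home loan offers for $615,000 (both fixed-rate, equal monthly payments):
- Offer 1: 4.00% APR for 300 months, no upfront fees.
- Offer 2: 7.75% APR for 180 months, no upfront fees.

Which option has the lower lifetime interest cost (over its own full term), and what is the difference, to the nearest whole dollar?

Offer 1 by $68,133

Offer 1: monthly rate = 4%/12 = 0.0033333; payment = 615,000 × 0.0033333 / (1 − (1+0.0033333)^−300) = $3,246.20.
Total interest on Offer 1 = 300 × $3,246.20 − $615,000 = $358,860.00.
Offer 2: at 7.75% the monthly rate is 0.0064583, so the payment is 615,000 × 0.0064583 / (1 − 1.0064583^−180) = $5,788.85.
Total interest on Offer 2 = 180 × $5,788.85 − $615,000 = $426,993.00.
Offer 1 is lower by $68,133.00.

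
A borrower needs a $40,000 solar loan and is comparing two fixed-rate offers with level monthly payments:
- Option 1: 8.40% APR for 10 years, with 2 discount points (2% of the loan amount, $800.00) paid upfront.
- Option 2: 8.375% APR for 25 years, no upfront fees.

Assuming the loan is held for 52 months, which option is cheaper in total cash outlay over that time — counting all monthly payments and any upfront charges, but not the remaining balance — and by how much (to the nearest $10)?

Option 1: at 8.40% the monthly rate is 0.0070000, so the payment is 40,000 × 0.0070000 / (1 − 1.0070000^−120) = $493.81.
Option 2: at 8.375% the monthly rate is 0.0069792, so the payment is 40,000 × 0.0069792 / (1 − 1.0069792^−300) = $318.73.
Over 52 months: Option 1 costs 52 × $493.81 + $800.00 = $26,478.12; Option 2 costs 52 × $318.73 = $16,573.96.
Option 2 is cheaper by $26,478.12 − $16,573.96 = $9,904.16.

Option 2 by $9,900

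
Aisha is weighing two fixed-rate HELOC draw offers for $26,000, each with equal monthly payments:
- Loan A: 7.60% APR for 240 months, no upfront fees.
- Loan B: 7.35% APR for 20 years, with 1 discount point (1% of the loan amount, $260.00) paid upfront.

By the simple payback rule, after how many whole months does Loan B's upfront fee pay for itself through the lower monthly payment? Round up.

Loan A: at 7.60% the monthly rate is 0.0063333, so the payment is 26,000 × 0.0063333 / (1 − 1.0063333^−240) = $211.05.
Loan B: at 7.35% the monthly rate is 0.0061250, so the payment is 26,000 × 0.0061250 / (1 − 1.0061250^−240) = $207.08.
Monthly savings = $211.05 − $207.08 = $3.97.
Break-even = $260.00 / $3.97 = 65.49 → 66 months.

66 months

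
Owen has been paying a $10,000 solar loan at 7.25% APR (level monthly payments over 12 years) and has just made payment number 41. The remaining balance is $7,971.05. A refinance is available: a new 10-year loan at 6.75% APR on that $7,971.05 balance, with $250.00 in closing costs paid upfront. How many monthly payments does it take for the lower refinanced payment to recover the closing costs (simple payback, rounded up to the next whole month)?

Current payment = 10,000 × 7.25%/12 / (1 − (1+0.0060417)^−144) = $104.18.
Refinanced payment = 7,971.05 × 0.0056250 / (1 − (1+0.0056250)^−120) = $91.53.
Monthly savings = $104.18 − $91.53 = $12.65.
Break-even = $250.00 / $12.65 = 19.76 → 20 months.

20 months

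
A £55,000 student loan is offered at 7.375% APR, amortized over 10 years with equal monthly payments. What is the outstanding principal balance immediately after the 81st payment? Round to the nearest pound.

£22,455

With monthly rate i = 7.375%/12 = 0.0061458, the balance after k of n payments is P · [(1+i)^n − (1+i)^k] / [(1+i)^n − 1].
(1+0.0061458)^120 = 2.08598876 and (1+0.0061458)^81 = 1.64261421, so the balance is 55,000 × (2.08598876 − 1.64261421) / (2.08598876 − 1) = £22,454.74.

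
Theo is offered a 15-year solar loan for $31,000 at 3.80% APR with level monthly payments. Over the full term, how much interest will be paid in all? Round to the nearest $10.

$9,720

At 3.80% the monthly rate is 0.0031667, so the payment is 31,000 × 0.0031667 / (1 − 1.0031667^−180) = $226.21.
Total paid = 180 × $226.21 = $40,717.80; interest = $40,717.80 − $31,000 = $9,717.80.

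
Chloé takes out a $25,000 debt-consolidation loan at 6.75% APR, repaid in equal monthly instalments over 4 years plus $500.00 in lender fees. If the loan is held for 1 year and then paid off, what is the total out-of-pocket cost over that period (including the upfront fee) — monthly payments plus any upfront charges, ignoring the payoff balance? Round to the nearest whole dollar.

$7,649

At 6.75% the monthly rate is 0.0056250, so the payment is 25,000 × 0.0056250 / (1 − 1.0056250^−48) = $595.76.
Total outlay = 12 × $595.76 + $500.00 = $7,649.12.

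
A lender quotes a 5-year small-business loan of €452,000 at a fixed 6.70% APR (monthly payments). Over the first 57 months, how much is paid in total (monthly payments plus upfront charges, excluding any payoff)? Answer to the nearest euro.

At 6.70% the monthly rate is 0.0055833, so the payment is 452,000 × 0.0055833 / (1 − 1.0055833^−60) = €8,886.30.
Total outlay = 57 × €8,886.30 = €506,519.10.

€506,519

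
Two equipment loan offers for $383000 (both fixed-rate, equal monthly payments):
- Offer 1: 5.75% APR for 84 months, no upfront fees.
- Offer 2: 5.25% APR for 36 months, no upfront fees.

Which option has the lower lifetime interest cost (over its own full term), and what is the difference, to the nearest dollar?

Offer 2 by $51,352

Offer 1: at 5.75% the monthly rate is 0.0047917, so the payment is 383,000 × 0.0047917 / (1 − 1.0047917^−84) = $5,549.29.
Total interest on Offer 1 = 84 × $5,549.29 − $383,000 = $83,140.36.
Offer 2: at 5.25% the monthly rate is 0.0043750, so the payment is 383,000 × 0.0043750 / (1 − 1.0043750^−36) = $11,521.89.
Total interest on Offer 2 = 36 × $11,521.89 − $383,000 = $31,788.04.
Offer 2 is lower by $51,352.32.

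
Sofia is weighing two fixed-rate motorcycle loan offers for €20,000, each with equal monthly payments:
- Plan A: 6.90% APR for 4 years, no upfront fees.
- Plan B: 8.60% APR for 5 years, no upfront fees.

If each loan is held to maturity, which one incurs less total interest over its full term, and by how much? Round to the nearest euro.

Plan A by €1,734

Plan A: monthly rate = 6.9%/12 = 0.0057500; payment = 20,000 × 0.0057500 / (1 − (1+0.0057500)^−48) = €478.00.
Total interest on Plan A = 48 × €478.00 − €20,000 = €2,944.00.
Plan B: monthly rate = 8.6%/12 = 0.0071667; payment = 20,000 × 0.0071667 / (1 − (1+0.0071667)^−60) = €411.30.
Total interest on Plan B = 60 × €411.30 − €20,000 = €4,678.00.
Plan A is lower by €1,734.00.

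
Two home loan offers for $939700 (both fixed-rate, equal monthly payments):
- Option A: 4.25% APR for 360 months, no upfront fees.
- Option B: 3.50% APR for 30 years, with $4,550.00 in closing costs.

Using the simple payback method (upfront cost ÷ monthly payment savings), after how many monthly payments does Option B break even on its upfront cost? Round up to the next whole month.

12 months

Option A: at 4.25% the monthly rate is 0.0035417, so the payment is 939,700 × 0.0035417 / (1 − 1.0035417^−360) = $4,622.76.
Option B: monthly rate = 3.5%/12 = 0.0029167; payment = 939,700 × 0.0029167 / (1 − (1+0.0029167)^−360) = $4,219.67.
Monthly savings = $4,622.76 − $4,219.67 = $403.09.
Break-even = $4,550.00 / $403.09 = 11.29 → 12 months.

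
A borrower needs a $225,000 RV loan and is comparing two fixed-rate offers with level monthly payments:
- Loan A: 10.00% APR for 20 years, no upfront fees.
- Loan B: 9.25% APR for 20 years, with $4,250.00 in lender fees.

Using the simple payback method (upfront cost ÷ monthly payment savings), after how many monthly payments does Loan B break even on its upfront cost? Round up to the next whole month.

Loan A: monthly rate = 10%/12 = 0.0083333; payment = 225,000 × 0.0083333 / (1 − (1+0.0083333)^−240) = $2,171.30.
Loan B: at 9.25% the monthly rate is 0.0077083, so the payment is 225,000 × 0.0077083 / (1 − 1.0077083^−240) = $2,060.70.
Monthly savings = $2,171.30 − $2,060.70 = $110.60.
Break-even = $4,250.00 / $110.60 = 38.43 → 39 months.

39 months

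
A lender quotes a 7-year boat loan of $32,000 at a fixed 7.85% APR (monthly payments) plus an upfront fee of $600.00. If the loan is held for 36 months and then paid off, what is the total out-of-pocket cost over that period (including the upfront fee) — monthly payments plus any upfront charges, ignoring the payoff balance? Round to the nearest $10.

Monthly rate = 7.85%/12 = 0.0065417; payment = 32,000 × 0.0065417 / (1 − (1+0.0065417)^−84) = $496.37.
Total outlay = 36 × $496.37 + $600.00 = $18,469.32.

$18,470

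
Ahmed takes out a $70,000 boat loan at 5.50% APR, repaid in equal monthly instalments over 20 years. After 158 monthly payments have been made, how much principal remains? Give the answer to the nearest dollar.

$32,851

With monthly rate i = 5.5%/12 = 0.0045833, the balance after k of n payments is P · [(1+i)^n − (1+i)^k] / [(1+i)^n − 1].
(1+0.0045833)^240 = 2.99662556 and (1+0.0045833)^158 = 2.05960079, so the balance is 70,000 × (2.99662556 − 2.05960079) / (2.99662556 − 1) = $32,851.29.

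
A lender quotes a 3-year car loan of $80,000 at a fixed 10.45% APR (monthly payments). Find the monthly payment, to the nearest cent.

$2,598.31

Monthly rate = 10.45%/12 = 0.0087083; payment = 80,000 × 0.0087083 / (1 − (1+0.0087083)^−36) = $2,598.31.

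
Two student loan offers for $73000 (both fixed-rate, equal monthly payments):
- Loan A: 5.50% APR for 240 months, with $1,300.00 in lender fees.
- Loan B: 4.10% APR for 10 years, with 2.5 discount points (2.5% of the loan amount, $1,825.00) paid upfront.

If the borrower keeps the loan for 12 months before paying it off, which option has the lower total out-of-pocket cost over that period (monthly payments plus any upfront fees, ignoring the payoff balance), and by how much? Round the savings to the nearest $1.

Loan A by $3,410

Loan A: monthly rate = 5.5%/12 = 0.0045833; payment = 73,000 × 0.0045833 / (1 − (1+0.0045833)^−240) = $502.16.
Loan B: monthly rate = 4.1%/12 = 0.0034167; payment = 73,000 × 0.0034167 / (1 − (1+0.0034167)^−120) = $742.56.
Over 12 months: Loan A costs 12 × $502.16 + $1,300.00 = $7,325.92; Loan B costs 12 × $742.56 + $1,825.00 = $10,735.72.
Loan A is cheaper by $10,735.72 − $7,325.92 = $3,409.80.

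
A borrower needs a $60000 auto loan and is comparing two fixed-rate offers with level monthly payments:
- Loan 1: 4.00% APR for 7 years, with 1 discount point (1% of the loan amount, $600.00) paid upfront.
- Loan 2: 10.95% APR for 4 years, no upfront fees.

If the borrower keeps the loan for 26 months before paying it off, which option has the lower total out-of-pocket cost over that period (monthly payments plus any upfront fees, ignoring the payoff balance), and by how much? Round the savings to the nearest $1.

Loan 1: at 4.00% the monthly rate is 0.0033333, so the payment is 60,000 × 0.0033333 / (1 − 1.0033333^−84) = $820.13.
Loan 2: monthly rate = 10.95%/12 = 0.0091250; payment = 60,000 × 0.0091250 / (1 − (1+0.0091250)^−48) = $1,549.27.
Over 26 months: Loan 1 costs 26 × $820.13 + $600.00 = $21,923.38; Loan 2 costs 26 × $1,549.27 = $40,281.02.
Loan 1 is cheaper by $40,281.02 − $21,923.38 = $18,357.64.

Loan 1 by $18,358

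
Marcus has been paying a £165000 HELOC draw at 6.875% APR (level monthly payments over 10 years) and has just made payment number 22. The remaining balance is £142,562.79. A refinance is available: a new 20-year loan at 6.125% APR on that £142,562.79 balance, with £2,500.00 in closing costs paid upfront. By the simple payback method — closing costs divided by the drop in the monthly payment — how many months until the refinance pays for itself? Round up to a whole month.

Current payment = 165,000 × 6.875%/12 / (1 − (1+0.0057292)^−120) = £1,905.18.
Refinanced payment = 142,562.79 × 0.0051042 / (1 − (1+0.0051042)^−240) = £1,031.67.
Monthly savings = £1,905.18 − £1,031.67 = £873.51.
Break-even = £2,500.00 / £873.51 = 2.86 → 3 months.

3 months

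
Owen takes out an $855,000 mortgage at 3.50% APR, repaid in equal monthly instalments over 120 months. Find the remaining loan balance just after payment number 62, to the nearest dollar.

With monthly rate i = 3.5%/12 = 0.0029167, the balance after k of n payments is P · [(1+i)^n − (1+i)^k] / [(1+i)^n − 1].
(1+0.0029167)^120 = 1.41834482 and (1+0.0029167)^62 = 1.19790013, so the balance is 855,000 × (1.41834482 − 1.19790013) / (1.41834482 − 1) = $450,537.94.

$450,538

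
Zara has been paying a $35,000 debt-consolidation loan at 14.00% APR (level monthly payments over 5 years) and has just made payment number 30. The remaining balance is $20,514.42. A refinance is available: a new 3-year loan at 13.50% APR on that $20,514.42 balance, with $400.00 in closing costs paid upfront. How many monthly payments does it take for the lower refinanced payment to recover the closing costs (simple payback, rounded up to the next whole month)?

Current payment = 35,000 × 14%/12 / (1 − (1+0.0116667)^−60) = $814.39.
Refinanced payment = 20,514.42 × 0.0112500 / (1 − (1+0.0112500)^−36) = $696.16.
Monthly savings = $814.39 − $696.16 = $118.23.
Break-even = $400.00 / $118.23 = 3.38 → 4 months.

4 months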